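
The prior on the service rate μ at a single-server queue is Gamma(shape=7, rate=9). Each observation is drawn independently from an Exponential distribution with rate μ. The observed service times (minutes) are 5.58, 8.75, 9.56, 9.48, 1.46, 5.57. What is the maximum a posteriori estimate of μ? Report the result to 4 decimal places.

The Exponential(rate=μ) likelihood is ∝ μ^n e^(−μΣtᵢ). Here n = 6 and Σtᵢ = 5.58 + 8.75 + 9.56 + 9.48 + 1.46 + 5.57 = 40.40.
Posterior ∝ μ^6e^(−9μ) · μ^6e^(−40.40μ) = μ^12e^(−49.40μ), i.e. Gamma(13, 49.40).
Mode = (a−1)/b = 12/49.40 ≈ 0.2429.

μ̂_MAP = 0.2429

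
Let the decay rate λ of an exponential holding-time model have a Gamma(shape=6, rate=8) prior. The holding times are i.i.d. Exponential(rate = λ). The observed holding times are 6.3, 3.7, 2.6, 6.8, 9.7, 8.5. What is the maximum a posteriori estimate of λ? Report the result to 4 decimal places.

λ̂_MAP = 0.2412

The Exponential(rate=λ) likelihood is ∝ λ^n e^(−λΣtᵢ). Here n = 6 and Σtᵢ = 6.3 + 3.7 + 2.6 + 6.8 + 9.7 + 8.5 = 37.6.
Posterior ∝ λ^5e^(−8λ) · λ^6e^(−37.6λ) = λ^11e^(−45.6λ), i.e. Gamma(12, 45.6).
Mode = (a−1)/b = 11/45.6 ≈ 0.2412.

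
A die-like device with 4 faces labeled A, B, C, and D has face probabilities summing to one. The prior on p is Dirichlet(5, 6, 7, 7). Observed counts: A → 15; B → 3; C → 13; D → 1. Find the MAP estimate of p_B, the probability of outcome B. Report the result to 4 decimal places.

The posterior is Dirichlet(αᵢ + nᵢ) = Dirichlet(20, 9, 20, 8).
For a Dirichlet(a₁,…,a_K) with all aᵢ > 1, the mode has j-th component (aⱼ − 1)/(Σaᵢ − K).
Here Σaᵢ = 57 and K = 4, so p_B = (9 − 1)/(57 − 4) = 8/53 ≈ 0.1509.

MAP estimate of p_B = 0.1509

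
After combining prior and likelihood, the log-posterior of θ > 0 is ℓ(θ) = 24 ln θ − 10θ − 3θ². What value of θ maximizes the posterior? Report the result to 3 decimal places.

θ̂_MAP = 1.333

ℓ'(θ) = 24/θ − 10 − 6θ. Setting this to zero and multiplying by θ: 6θ² + 10θ − 24 = 0.
θ = (−10 + √(10² + 4·6·24)) / (2·6) = (−10 + √676) / 12 = (−10 + 26)/12 = 4/3.
ℓ''(θ) = −24/θ² − 6 < 0, confirming a maximum.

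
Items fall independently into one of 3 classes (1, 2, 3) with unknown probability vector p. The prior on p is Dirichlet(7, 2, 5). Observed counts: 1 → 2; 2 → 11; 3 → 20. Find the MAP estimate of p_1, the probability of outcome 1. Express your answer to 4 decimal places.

MAP estimate: 0.1818

The posterior is Dirichlet(αᵢ + nᵢ) = Dirichlet(9, 13, 25).
For a Dirichlet(a₁,…,a_K) with all aᵢ > 1, the mode has j-th component (aⱼ − 1)/(Σaᵢ − K).
Here Σaᵢ = 47 and K = 3, so p_1 = (9 − 1)/(47 − 3) = 8/44 ≈ 0.1818.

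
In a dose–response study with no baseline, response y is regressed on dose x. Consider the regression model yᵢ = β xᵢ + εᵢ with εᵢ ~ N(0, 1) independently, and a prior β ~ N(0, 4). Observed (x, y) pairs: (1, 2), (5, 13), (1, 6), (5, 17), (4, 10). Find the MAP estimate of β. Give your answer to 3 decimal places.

β̂_MAP = 2.901

log p(β | y) = −Σ(yᵢ − βxᵢ)²/(2·1) − β²/(2·4) + const.
Setting the derivative to zero: Σxᵢ(yᵢ − βxᵢ)/1 − β/4 = 0, so β = Σxᵢyᵢ / (Σxᵢ² + σ²/τ²).
Σxᵢyᵢ = 1·2 + 5·13 + 1·6 + 5·17 + 4·10 = 198; Σxᵢ² = 68; σ²/τ² = 0.25.
β̂_MAP = 198 / (68 + 0.25) = 198/68.25 ≈ 2.901.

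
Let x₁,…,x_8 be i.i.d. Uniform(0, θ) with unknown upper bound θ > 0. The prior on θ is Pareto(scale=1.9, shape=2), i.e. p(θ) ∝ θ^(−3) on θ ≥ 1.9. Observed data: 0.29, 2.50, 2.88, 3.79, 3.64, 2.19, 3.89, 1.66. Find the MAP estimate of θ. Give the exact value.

θ̂_MAP = 3.89

The Uniform(0, θ) likelihood is θ^(−n) for θ ≥ max(xᵢ), zero otherwise. Here max(xᵢ) = 3.89.
Posterior ∝ θ^(−3) · θ^(−8) = θ^(−11) on θ ≥ max(1.9, 3.89) = 3.89.
This density is strictly decreasing in θ, so the posterior mode lies at the lower boundary of the support.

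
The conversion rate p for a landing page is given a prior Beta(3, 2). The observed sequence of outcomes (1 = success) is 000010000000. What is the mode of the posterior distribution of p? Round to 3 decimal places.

Prior: Beta(3, 2).
Data: 1 success in 12 trials (from the sequence). The binomial likelihood contributes p(1−p)^11, so the posterior is Beta(3+1, 2+11) = Beta(4, 13).
For Beta(a, b) with a, b > 1 the mode is (a−1)/(a+b−2) = 3/15 ≈ 0.200.

p̂_MAP = 0.200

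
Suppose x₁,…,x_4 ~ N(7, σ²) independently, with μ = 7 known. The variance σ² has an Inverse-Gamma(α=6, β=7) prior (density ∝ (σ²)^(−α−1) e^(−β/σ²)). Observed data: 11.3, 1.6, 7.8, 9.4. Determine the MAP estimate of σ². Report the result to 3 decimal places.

Sum of squared deviations about the known mean: SS = (11.3−7)² + (1.6−7)² + (7.8−7)² + (9.4−7)² = 54.05.
The Normal likelihood contributes (σ²)^(−n/2) exp(−SS/(2σ²)), so the posterior is Inverse-Gamma(α + n/2, β + SS/2) = Inverse-Gamma(8, 34.025).
The mode of Inverse-Gamma(a, b) is b/(a+1) = 34.025/9 ≈ 3.781.

σ̂²_MAP = 3.781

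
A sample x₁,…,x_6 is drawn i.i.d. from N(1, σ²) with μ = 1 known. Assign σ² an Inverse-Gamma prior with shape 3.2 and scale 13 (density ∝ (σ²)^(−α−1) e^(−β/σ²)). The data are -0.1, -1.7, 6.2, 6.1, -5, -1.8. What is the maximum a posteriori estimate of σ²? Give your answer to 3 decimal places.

σ̂²_MAP = 9.124

Sum of squared deviations about the known mean: SS = (-0.1−1)² + (-1.7−1)² + (6.2−1)² + (6.1−1)² + (-5−1)² + (-1.8−1)² = 105.39.
The Normal likelihood contributes (σ²)^(−n/2) exp(−SS/(2σ²)), so the posterior is Inverse-Gamma(α + n/2, β + SS/2) = Inverse-Gamma(6.2, 65.695).
The mode of Inverse-Gamma(a, b) is b/(a+1) = 65.695/7.2 ≈ 9.124.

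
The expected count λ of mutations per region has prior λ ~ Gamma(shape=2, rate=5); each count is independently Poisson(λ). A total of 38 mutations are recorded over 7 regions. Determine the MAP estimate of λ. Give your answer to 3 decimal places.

λ̂_MAP = 3.250

Σxᵢ = 38, n = 7.
Posterior ∝ λe^(−5λ) · λ^38e^(−7λ) = λ^39e^(−12λ), i.e. Gamma(shape=40, rate=12).
The mode of a Gamma(a, b) with a ≥ 1 (shape–rate) is (a−1)/b = 39/12 ≈ 3.250.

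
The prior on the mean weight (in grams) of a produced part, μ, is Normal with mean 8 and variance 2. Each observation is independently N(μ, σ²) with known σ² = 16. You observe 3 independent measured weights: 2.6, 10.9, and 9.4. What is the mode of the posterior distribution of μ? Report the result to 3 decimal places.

μ̂_MAP = 7.900

n = 3; x̄ = (2.6 + 10.9 + 9.4)/3 = 22.9/3 = 229/30 ≈ 7.6333.
For a Normal prior and Normal likelihood with known variance, the posterior is Normal; its mode equals its mean, the precision-weighted average.
Prior precision 1/σ₀² = 1/2 = 0.5; data precision n/σ² = 3/16 = 0.1875.
μ̂ = (0.5·8 + 0.1875·(229/30)) / (0.5 + 0.1875) = 5.43125/0.6875 = 7.900.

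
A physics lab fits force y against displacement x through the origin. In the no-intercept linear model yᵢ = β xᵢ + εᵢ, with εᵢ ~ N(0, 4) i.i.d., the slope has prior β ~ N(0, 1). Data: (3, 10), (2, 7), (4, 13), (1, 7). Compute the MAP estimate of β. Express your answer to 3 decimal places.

log p(β | y) = −Σ(yᵢ − βxᵢ)²/(2·4) − β²/(2·1) + const.
Setting the derivative to zero: Σxᵢ(yᵢ − βxᵢ)/4 − β/1 = 0, so β = Σxᵢyᵢ / (Σxᵢ² + σ²/τ²).
Σxᵢyᵢ = 3·10 + 2·7 + 4·13 + 1·7 = 103; Σxᵢ² = 30; σ²/τ² = 4.
β̂_MAP = 103 / (30 + 4) = 103/34 ≈ 3.029.

β̂_MAP = 3.029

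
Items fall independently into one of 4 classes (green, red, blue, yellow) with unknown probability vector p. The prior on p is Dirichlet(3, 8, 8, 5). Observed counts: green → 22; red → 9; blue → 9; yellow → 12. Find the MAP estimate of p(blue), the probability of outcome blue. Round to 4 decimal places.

MAP estimate of p(blue) = 0.2222

The posterior is Dirichlet(αᵢ + nᵢ) = Dirichlet(25, 17, 17, 17).
For a Dirichlet(a₁,…,a_K) with all aᵢ > 1, the mode has j-th component (aⱼ − 1)/(Σaᵢ − K).
Here Σaᵢ = 76 and K = 4, so p(blue) = (17 − 1)/(76 − 4) = 16/72 ≈ 0.2222.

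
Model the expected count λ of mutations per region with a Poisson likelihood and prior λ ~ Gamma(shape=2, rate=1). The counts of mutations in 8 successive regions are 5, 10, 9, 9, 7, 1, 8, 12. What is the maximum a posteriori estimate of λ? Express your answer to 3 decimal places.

λ̂_MAP = 6.889

Σxᵢ = 5+10+9+9+7+1+8+12 = 61, with n = 8.
Posterior ∝ λe^(−1λ) · λ^61e^(−8λ) = λ^62e^(−9λ), i.e. Gamma(shape=63, rate=9).
The mode of a Gamma(a, b) with a ≥ 1 (shape–rate) is (a−1)/b = 62/9 ≈ 6.889.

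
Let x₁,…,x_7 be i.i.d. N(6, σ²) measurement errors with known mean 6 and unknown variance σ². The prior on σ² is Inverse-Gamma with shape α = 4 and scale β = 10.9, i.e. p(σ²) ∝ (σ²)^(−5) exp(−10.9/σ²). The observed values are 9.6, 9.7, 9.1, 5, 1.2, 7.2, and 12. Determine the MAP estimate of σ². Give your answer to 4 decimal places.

Sum of squared deviations about the known mean: SS = (9.6−6)² + (9.7−6)² + (9.1−6)² + (5−6)² + (1.2−6)² + (7.2−6)² + (12−6)² = 97.74.
The Normal likelihood contributes (σ²)^(−n/2) exp(−SS/(2σ²)), so the posterior is Inverse-Gamma(α + n/2, β + SS/2) = Inverse-Gamma(7.5, 59.77).
The mode of Inverse-Gamma(a, b) is b/(a+1) = 59.77/8.5 ≈ 7.0318.

σ̂²_MAP = 7.0318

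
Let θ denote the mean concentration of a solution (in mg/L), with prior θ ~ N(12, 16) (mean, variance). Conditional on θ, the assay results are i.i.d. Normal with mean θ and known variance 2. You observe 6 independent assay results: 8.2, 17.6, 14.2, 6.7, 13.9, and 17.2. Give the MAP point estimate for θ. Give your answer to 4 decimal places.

n = 6; x̄ = (8.2 + 17.6 + 14.2 + 6.7 + 13.9 + 17.2)/6 = 77.8/6 = 389/30 ≈ 12.9667.
For a Normal prior and Normal likelihood with known variance, the posterior is Normal; its mode equals its mean, the precision-weighted average.
Prior precision 1/σ₀² = 1/16 = 0.0625; data precision n/σ² = 6/2 = 3.
θ̂ = (0.0625·12 + 3·(389/30)) / (0.0625 + 3) = 39.65/3.0625 = 3172/245 ≈ 12.9469.

θ̂_MAP = 12.9469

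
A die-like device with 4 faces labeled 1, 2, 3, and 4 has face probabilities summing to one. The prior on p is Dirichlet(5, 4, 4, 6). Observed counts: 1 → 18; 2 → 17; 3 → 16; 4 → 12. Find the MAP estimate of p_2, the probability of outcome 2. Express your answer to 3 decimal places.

MAP estimate: 0.256

The posterior is Dirichlet(αᵢ + nᵢ) = Dirichlet(23, 21, 20, 18).
For a Dirichlet(a₁,…,a_K) with all aᵢ > 1, the mode has j-th component (aⱼ − 1)/(Σaᵢ − K).
Here Σaᵢ = 82 and K = 4, so p_2 = (21 − 1)/(82 − 4) = 20/78 ≈ 0.256.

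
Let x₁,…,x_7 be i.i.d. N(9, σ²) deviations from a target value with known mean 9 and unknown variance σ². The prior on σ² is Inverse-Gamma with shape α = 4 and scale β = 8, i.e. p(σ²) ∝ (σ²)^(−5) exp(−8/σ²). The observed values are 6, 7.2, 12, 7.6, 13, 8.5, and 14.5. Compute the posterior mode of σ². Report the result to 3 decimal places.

Sum of squared deviations about the known mean: SS = (6−9)² + (7.2−9)² + (12−9)² + (7.6−9)² + (13−9)² + (8.5−9)² + (14.5−9)² = 69.7.
The Normal likelihood contributes (σ²)^(−n/2) exp(−SS/(2σ²)), so the posterior is Inverse-Gamma(α + n/2, β + SS/2) = Inverse-Gamma(7.5, 42.85).
The mode of Inverse-Gamma(a, b) is b/(a+1) = 42.85/8.5 ≈ 5.041.

σ̂²_MAP = 5.041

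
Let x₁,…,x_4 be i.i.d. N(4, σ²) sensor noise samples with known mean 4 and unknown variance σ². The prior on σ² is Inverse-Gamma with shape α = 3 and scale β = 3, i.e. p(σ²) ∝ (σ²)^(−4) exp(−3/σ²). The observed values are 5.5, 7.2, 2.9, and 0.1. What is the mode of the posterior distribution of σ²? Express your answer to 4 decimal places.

Sum of squared deviations about the known mean: SS = (5.5−4)² + (7.2−4)² + (2.9−4)² + (0.1−4)² = 28.91.
The Normal likelihood contributes (σ²)^(−n/2) exp(−SS/(2σ²)), so the posterior is Inverse-Gamma(α + n/2, β + SS/2) = Inverse-Gamma(5, 17.455).
The mode of Inverse-Gamma(a, b) is b/(a+1) = 17.455/6 ≈ 2.9092.

σ̂²_MAP = 2.9092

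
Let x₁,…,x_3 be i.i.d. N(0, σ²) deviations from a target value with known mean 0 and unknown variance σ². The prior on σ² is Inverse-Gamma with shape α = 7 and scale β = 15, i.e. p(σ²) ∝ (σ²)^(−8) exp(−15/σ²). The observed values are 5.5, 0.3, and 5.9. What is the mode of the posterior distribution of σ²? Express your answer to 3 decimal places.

σ̂²_MAP = 5.008

Sum of squared deviations about the known mean: SS = (5.5−0)² + (0.3−0)² + (5.9−0)² = 65.15.
The Normal likelihood contributes (σ²)^(−n/2) exp(−SS/(2σ²)), so the posterior is Inverse-Gamma(α + n/2, β + SS/2) = Inverse-Gamma(8.5, 47.575).
The mode of Inverse-Gamma(a, b) is b/(a+1) = 47.575/9.5 ≈ 5.008.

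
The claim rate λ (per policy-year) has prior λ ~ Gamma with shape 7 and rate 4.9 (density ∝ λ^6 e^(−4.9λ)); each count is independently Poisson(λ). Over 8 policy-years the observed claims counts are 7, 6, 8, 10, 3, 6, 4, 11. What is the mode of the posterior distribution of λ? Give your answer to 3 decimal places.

λ̂_MAP = 4.729

Σxᵢ = 7+6+8+10+3+6+4+11 = 55, with n = 8.
Posterior ∝ λ^6e^(−4.9λ) · λ^55e^(−8λ) = λ^61e^(−12.9λ), i.e. Gamma(shape=62, rate=12.9).
The mode of a Gamma(a, b) with a ≥ 1 (shape–rate) is (a−1)/b = 61/12.9 ≈ 4.729.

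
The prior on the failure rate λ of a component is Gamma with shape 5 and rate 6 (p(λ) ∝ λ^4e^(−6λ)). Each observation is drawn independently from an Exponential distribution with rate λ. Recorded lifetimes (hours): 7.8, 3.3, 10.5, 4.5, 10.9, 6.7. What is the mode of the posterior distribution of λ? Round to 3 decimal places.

λ̂_MAP = 0.201

The Exponential(rate=λ) likelihood is ∝ λ^n e^(−λΣtᵢ). Here n = 6 and Σtᵢ = 7.8 + 3.3 + 10.5 + 4.5 + 10.9 + 6.7 = 43.7.
Posterior ∝ λ^4e^(−6λ) · λ^6e^(−43.7λ) = λ^10e^(−49.7λ), i.e. Gamma(11, 49.7).
Mode = (a−1)/b = 10/49.7 ≈ 0.201.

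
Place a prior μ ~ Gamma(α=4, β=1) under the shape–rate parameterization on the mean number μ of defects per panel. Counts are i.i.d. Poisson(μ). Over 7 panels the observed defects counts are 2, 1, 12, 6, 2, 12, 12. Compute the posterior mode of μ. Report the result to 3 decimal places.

μ̂_MAP = 6.250

Σxᵢ = 2+1+12+6+2+12+12 = 47, with n = 7.
Posterior ∝ μ^3e^(−1μ) · μ^47e^(−7μ) = μ^50e^(−8μ), i.e. Gamma(shape=51, rate=8).
The mode of a Gamma(a, b) with a ≥ 1 (shape–rate) is (a−1)/b = 50/8 ≈ 6.250.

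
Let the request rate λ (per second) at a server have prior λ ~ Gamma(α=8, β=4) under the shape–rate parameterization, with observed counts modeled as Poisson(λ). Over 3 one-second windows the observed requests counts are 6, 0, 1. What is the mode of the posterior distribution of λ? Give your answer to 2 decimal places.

λ̂_MAP = 2.00

Σxᵢ = 6+0+1 = 7, with n = 3.
Posterior ∝ λ^7e^(−4λ) · λ^7e^(−3λ) = λ^14e^(−7λ), i.e. Gamma(shape=15, rate=7).
The mode of a Gamma(a, b) with a ≥ 1 (shape–rate) is (a−1)/b = 14/7 ≈ 2.00.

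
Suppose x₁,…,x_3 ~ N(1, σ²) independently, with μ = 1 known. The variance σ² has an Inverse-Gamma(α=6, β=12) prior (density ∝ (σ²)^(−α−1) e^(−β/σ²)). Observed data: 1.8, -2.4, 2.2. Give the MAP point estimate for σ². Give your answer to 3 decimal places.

σ̂²_MAP = 2.214

Sum of squared deviations about the known mean: SS = (1.8−1)² + (-2.4−1)² + (2.2−1)² = 13.64.
The Normal likelihood contributes (σ²)^(−n/2) exp(−SS/(2σ²)), so the posterior is Inverse-Gamma(α + n/2, β + SS/2) = Inverse-Gamma(7.5, 18.82).
The mode of Inverse-Gamma(a, b) is b/(a+1) = 18.82/8.5 ≈ 2.214.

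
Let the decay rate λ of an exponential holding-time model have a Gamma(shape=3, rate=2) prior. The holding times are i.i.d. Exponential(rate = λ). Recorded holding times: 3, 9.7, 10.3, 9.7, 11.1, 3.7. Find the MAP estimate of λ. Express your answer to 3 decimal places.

λ̂_MAP = 0.162

The Exponential(rate=λ) likelihood is ∝ λ^n e^(−λΣtᵢ). Here n = 6 and Σtᵢ = 3 + 9.7 + 10.3 + 9.7 + 11.1 + 3.7 = 47.5.
Posterior ∝ λ^2e^(−2λ) · λ^6e^(−47.5λ) = λ^8e^(−49.5λ), i.e. Gamma(9, 49.5).
Mode = (a−1)/b = 8/49.5 ≈ 0.162.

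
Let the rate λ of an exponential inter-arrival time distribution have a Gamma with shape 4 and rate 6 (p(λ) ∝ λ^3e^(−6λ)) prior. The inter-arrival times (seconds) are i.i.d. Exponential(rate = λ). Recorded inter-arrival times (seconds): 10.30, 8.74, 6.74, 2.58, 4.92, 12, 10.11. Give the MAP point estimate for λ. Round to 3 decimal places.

The Exponential(rate=λ) likelihood is ∝ λ^n e^(−λΣtᵢ). Here n = 7 and Σtᵢ = 10.30 + 8.74 + 6.74 + 2.58 + 4.92 + 12 + 10.11 = 55.39.
Posterior ∝ λ^3e^(−6λ) · λ^7e^(−55.39λ) = λ^10e^(−61.39λ), i.e. Gamma(11, 61.39).
Mode = (a−1)/b = 10/61.39 ≈ 0.163.

λ̂_MAP = 0.163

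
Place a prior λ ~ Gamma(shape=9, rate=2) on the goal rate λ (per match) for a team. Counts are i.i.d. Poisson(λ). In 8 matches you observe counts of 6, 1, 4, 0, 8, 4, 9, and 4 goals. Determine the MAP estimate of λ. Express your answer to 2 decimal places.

Σxᵢ = 6+1+4+0+8+4+9+4 = 36, with n = 8.
Posterior ∝ λ^8e^(−2λ) · λ^36e^(−8λ) = λ^44e^(−10λ), i.e. Gamma(shape=45, rate=10).
The mode of a Gamma(a, b) with a ≥ 1 (shape–rate) is (a−1)/b = 44/10 ≈ 4.40.

λ̂_MAP = 4.40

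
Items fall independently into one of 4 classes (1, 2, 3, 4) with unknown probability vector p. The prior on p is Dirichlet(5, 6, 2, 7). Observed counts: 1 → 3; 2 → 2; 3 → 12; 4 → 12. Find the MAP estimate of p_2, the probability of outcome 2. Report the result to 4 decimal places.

The posterior is Dirichlet(αᵢ + nᵢ) = Dirichlet(8, 8, 14, 19).
For a Dirichlet(a₁,…,a_K) with all aᵢ > 1, the mode has j-th component (aⱼ − 1)/(Σaᵢ − K).
Here Σaᵢ = 49 and K = 4, so p_2 = (8 − 1)/(49 − 4) = 7/45 ≈ 0.1556.

MAP estimate: 0.1556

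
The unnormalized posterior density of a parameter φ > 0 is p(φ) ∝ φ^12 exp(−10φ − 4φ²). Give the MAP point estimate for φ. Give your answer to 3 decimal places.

ℓ'(φ) = 12/φ − 10 − 8φ. Setting this to zero and multiplying by φ: 8φ² + 10φ − 12 = 0.
φ = (−10 + √(10² + 4·8·12)) / (2·8) = (−10 + √484) / 16 = (−10 + 22)/16 = 3/4.
ℓ''(φ) = −12/φ² − 8 < 0, confirming a maximum.

φ̂_MAP = 0.750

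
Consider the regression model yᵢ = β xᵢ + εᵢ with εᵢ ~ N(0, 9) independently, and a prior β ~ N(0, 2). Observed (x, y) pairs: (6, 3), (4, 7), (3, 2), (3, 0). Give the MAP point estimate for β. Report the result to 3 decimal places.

β̂_MAP = 0.698

log p(β | y) = −Σ(yᵢ − βxᵢ)²/(2·9) − β²/(2·2) + const.
Setting the derivative to zero: Σxᵢ(yᵢ − βxᵢ)/9 − β/2 = 0, so β = Σxᵢyᵢ / (Σxᵢ² + σ²/τ²).
Σxᵢyᵢ = 6·3 + 4·7 + 3·2 + 3·0 = 52; Σxᵢ² = 70; σ²/τ² = 4.5.
β̂_MAP = 52 / (70 + 4.5) = 52/74.5 ≈ 0.698.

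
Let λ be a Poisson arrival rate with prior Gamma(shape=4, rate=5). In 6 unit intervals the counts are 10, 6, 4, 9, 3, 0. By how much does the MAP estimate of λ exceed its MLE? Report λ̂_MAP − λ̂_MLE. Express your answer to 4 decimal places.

MAP − MLE = -2.1515

Σxᵢ = 32. Posterior is Gamma(36, 11); MAP = (36−1)/11 = 35/11 ≈ 3.18182.
MLE = x̄ = 32/6 ≈ 5.33333.
Difference = 35/11 − 32/6 = -71/33 ≈ -2.1515.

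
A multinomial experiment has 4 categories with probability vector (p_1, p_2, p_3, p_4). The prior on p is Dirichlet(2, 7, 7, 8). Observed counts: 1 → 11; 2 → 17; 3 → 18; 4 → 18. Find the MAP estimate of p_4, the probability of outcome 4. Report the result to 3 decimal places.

MAP estimate: 0.298

The posterior is Dirichlet(αᵢ + nᵢ) = Dirichlet(13, 24, 25, 26).
For a Dirichlet(a₁,…,a_K) with all aᵢ > 1, the mode has j-th component (aⱼ − 1)/(Σaᵢ − K).
Here Σaᵢ = 88 and K = 4, so p_4 = (26 − 1)/(88 − 4) = 25/84 ≈ 0.298.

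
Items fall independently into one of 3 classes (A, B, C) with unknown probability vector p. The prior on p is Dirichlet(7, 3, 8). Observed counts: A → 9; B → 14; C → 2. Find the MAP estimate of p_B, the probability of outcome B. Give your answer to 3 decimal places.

MAP estimate of p_B = 0.400

The posterior is Dirichlet(αᵢ + nᵢ) = Dirichlet(16, 17, 10).
For a Dirichlet(a₁,…,a_K) with all aᵢ > 1, the mode has j-th component (aⱼ − 1)/(Σaᵢ − K).
Here Σaᵢ = 43 and K = 3, so p_B = (17 − 1)/(43 − 3) = 16/40 ≈ 0.400.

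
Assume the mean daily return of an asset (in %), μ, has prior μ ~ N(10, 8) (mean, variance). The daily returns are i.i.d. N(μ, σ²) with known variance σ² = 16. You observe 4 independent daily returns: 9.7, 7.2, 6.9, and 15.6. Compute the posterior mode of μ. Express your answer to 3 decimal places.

n = 4; x̄ = (9.7 + 7.2 + 6.9 + 15.6)/4 = 39.4/4 = 9.85.
For a Normal prior and Normal likelihood with known variance, the posterior is Normal; its mode equals its mean, the precision-weighted average.
Prior precision 1/σ₀² = 1/8 = 0.125; data precision n/σ² = 4/16 = 0.25.
μ̂ = (0.125·10 + 0.25·9.85) / (0.125 + 0.25) = 3.7125/0.375 = 9.900.

μ̂_MAP = 9.900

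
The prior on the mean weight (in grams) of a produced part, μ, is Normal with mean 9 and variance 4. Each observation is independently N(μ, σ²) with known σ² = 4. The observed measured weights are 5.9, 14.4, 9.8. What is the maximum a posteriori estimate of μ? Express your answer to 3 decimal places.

μ̂_MAP = 9.775

n = 3; x̄ = (5.9 + 14.4 + 9.8)/3 = 30.1/3 = 301/30 ≈ 10.0333.
For a Normal prior and Normal likelihood with known variance, the posterior is Normal; its mode equals its mean, the precision-weighted average.
Prior precision 1/σ₀² = 1/4 = 0.25; data precision n/σ² = 3/4 = 0.75.
μ̂ = (0.25·9 + 0.75·(301/30)) / (0.25 + 0.75) = 9.775/1 = 9.775.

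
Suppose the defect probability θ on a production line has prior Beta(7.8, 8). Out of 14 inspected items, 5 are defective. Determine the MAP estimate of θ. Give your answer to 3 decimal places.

θ̂_MAP = 0.424

Prior: Beta(7.8, 8).
Data: 5 successes in 14 trials. The binomial likelihood contributes θ^5(1−θ)^9, so the posterior is Beta(7.8+5, 8+9) = Beta(12.8, 17).
For Beta(a, b) with a, b > 1 the mode is (a−1)/(a+b−2) = 11.8/27.8 ≈ 0.424.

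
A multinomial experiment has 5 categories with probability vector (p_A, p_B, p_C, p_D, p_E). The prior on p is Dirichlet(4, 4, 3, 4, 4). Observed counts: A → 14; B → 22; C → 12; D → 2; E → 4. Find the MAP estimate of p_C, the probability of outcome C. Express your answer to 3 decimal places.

The posterior is Dirichlet(αᵢ + nᵢ) = Dirichlet(18, 26, 15, 6, 8).
For a Dirichlet(a₁,…,a_K) with all aᵢ > 1, the mode has j-th component (aⱼ − 1)/(Σaᵢ − K).
Here Σaᵢ = 73 and K = 5, so p_C = (15 − 1)/(73 − 5) = 14/68 ≈ 0.206.

MAP estimate of p_C = 0.206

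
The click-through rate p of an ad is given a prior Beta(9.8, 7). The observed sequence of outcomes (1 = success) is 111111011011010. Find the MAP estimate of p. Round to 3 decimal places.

p̂_MAP = 0.664

Prior: Beta(9.8, 7).
Data: 11 successes in 15 trials (from the sequence). The binomial likelihood contributes p^11(1−p)^4, so the posterior is Beta(9.8+11, 7+4) = Beta(20.8, 11).
For Beta(a, b) with a, b > 1 the mode is (a−1)/(a+b−2) = 19.8/29.8 ≈ 0.664.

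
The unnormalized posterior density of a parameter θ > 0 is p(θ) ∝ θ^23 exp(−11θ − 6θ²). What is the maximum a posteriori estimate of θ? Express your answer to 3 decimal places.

θ̂_MAP = 1.000

ℓ'(θ) = 23/θ − 11 − 12θ. Setting this to zero and multiplying by θ: 12θ² + 11θ − 23 = 0.
θ = (−11 + √(11² + 4·12·23)) / (2·12) = (−11 + √1225) / 24 = (−11 + 35)/24 = 1.
ℓ''(θ) = −23/θ² − 12 < 0, confirming a maximum.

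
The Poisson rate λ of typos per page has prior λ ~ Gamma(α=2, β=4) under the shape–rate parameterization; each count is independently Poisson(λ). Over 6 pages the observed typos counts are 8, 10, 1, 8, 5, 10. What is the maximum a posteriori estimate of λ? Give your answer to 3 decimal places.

Σxᵢ = 8+10+1+8+5+10 = 42, with n = 6.
Posterior ∝ λe^(−4λ) · λ^42e^(−6λ) = λ^43e^(−10λ), i.e. Gamma(shape=44, rate=10).
The mode of a Gamma(a, b) with a ≥ 1 (shape–rate) is (a−1)/b = 43/10 ≈ 4.300.

λ̂_MAP = 4.300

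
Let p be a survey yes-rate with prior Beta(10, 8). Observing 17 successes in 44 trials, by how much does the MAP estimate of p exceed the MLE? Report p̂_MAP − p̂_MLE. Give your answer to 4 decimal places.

MAP − MLE = 0.0470

Posterior is Beta(27, 35); MAP = (27−1)/(62−2) = 26/60 ≈ 0.43333.
MLE ignores the prior: p̂_MLE = k/n = 17/44 ≈ 0.38636.
Difference = 26/60 − 17/44 = 31/660 ≈ 0.0470.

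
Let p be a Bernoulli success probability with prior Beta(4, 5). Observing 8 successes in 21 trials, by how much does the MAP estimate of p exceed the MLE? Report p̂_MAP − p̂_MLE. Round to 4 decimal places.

MAP − MLE = 0.0119

Posterior is Beta(12, 18); MAP = (12−1)/(30−2) = 11/28 ≈ 0.39286.
MLE ignores the prior: p̂_MLE = k/n = 8/21 ≈ 0.38095.
Difference = 11/28 − 8/21 = 1/84 ≈ 0.0119.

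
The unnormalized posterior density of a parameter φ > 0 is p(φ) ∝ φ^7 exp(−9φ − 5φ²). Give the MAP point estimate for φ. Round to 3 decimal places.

φ̂_MAP = 0.500

ℓ'(φ) = 7/φ − 9 − 10φ. Setting this to zero and multiplying by φ: 10φ² + 9φ − 7 = 0.
φ = (−9 + √(9² + 4·10·7)) / (2·10) = (−9 + √361) / 20 = (−9 + 19)/20 = 1/2.
ℓ''(φ) = −7/φ² − 10 < 0, confirming a maximum.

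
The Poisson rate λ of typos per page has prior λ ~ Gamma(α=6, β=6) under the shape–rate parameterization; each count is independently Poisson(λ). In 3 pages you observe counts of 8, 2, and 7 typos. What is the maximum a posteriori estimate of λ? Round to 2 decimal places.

Σxᵢ = 8+2+7 = 17, with n = 3.
Posterior ∝ λ^5e^(−6λ) · λ^17e^(−3λ) = λ^22e^(−9λ), i.e. Gamma(shape=23, rate=9).
The mode of a Gamma(a, b) with a ≥ 1 (shape–rate) is (a−1)/b = 22/9 ≈ 2.44.

λ̂_MAP = 2.44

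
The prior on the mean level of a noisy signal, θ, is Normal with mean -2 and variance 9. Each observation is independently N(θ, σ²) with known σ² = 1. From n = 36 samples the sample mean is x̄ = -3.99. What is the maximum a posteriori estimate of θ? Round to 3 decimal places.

n = 36, x̄ = -3.99.
For a Normal prior and Normal likelihood with known variance, the posterior is Normal; its mode equals its mean, the precision-weighted average.
Prior precision 1/σ₀² = 1/9; data precision n/σ² = 36/1 = 36.
θ̂ = ((1/9)·(-2) + 36·(-3.99)) / (1/9 + 36) = (-32369/225)/(325/9) = -32369/8125 ≈ -3.984.

θ̂_MAP = -3.984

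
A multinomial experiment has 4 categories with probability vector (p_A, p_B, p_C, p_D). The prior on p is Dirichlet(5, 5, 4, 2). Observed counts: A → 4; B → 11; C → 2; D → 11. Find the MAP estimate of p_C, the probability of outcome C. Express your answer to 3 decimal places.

MAP estimate of p_C = 0.125

The posterior is Dirichlet(αᵢ + nᵢ) = Dirichlet(9, 16, 6, 13).
For a Dirichlet(a₁,…,a_K) with all aᵢ > 1, the mode has j-th component (aⱼ − 1)/(Σaᵢ − K).
Here Σaᵢ = 44 and K = 4, so p_C = (6 − 1)/(44 − 4) = 5/40 ≈ 0.125.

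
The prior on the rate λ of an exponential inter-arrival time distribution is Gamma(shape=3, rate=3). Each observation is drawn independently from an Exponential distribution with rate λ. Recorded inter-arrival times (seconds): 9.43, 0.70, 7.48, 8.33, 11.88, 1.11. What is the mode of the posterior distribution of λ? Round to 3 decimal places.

The Exponential(rate=λ) likelihood is ∝ λ^n e^(−λΣtᵢ). Here n = 6 and Σtᵢ = 9.43 + 0.70 + 7.48 + 8.33 + 11.88 + 1.11 = 38.93.
Posterior ∝ λ^2e^(−3λ) · λ^6e^(−38.93λ) = λ^8e^(−41.93λ), i.e. Gamma(9, 41.93).
Mode = (a−1)/b = 8/41.93 ≈ 0.191.

λ̂_MAP = 0.191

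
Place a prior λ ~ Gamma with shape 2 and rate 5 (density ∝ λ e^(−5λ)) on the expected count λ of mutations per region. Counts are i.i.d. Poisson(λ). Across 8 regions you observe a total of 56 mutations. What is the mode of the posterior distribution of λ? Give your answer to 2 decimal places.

Σxᵢ = 56, n = 8.
Posterior ∝ λe^(−5λ) · λ^56e^(−8λ) = λ^57e^(−13λ), i.e. Gamma(shape=58, rate=13).
The mode of a Gamma(a, b) with a ≥ 1 (shape–rate) is (a−1)/b = 57/13 ≈ 4.38.

λ̂_MAP = 4.38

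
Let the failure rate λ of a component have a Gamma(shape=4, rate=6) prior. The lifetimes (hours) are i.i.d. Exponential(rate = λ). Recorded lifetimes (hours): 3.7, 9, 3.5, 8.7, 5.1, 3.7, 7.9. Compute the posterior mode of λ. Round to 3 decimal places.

The Exponential(rate=λ) likelihood is ∝ λ^n e^(−λΣtᵢ). Here n = 7 and Σtᵢ = 3.7 + 9 + 3.5 + 8.7 + 5.1 + 3.7 + 7.9 = 41.6.
Posterior ∝ λ^3e^(−6λ) · λ^7e^(−41.6λ) = λ^10e^(−47.6λ), i.e. Gamma(11, 47.6).
Mode = (a−1)/b = 10/47.6 ≈ 0.210.

λ̂_MAP = 0.210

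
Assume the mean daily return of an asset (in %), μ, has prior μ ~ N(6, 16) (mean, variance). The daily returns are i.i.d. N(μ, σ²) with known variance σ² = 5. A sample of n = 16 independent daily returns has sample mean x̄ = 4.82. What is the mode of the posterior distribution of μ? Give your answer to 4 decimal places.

n = 16, x̄ = 4.82.
For a Normal prior and Normal likelihood with known variance, the posterior is Normal; its mode equals its mean, the precision-weighted average.
Prior precision 1/σ₀² = 1/16 = 0.0625; data precision n/σ² = 16/5 = 3.2.
μ̂ = (0.0625·6 + 3.2·4.82) / (0.0625 + 3.2) = 15.799/3.2625 = 31598/6525 ≈ 4.8426.

μ̂_MAP = 4.8426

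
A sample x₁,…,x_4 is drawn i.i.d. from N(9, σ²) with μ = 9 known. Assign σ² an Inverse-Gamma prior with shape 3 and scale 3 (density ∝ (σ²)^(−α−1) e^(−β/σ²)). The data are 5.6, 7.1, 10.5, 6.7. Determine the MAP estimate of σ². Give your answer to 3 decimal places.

Sum of squared deviations about the known mean: SS = (5.6−9)² + (7.1−9)² + (10.5−9)² + (6.7−9)² = 22.71.
The Normal likelihood contributes (σ²)^(−n/2) exp(−SS/(2σ²)), so the posterior is Inverse-Gamma(α + n/2, β + SS/2) = Inverse-Gamma(5, 14.355).
The mode of Inverse-Gamma(a, b) is b/(a+1) = 14.355/6 ≈ 2.393.

σ̂²_MAP = 2.393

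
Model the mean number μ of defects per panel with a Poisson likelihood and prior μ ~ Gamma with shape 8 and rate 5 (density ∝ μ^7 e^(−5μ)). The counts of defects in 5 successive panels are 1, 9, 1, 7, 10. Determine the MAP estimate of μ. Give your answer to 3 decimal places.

μ̂_MAP = 3.500

Σxᵢ = 1+9+1+7+10 = 28, with n = 5.
Posterior ∝ μ^7e^(−5μ) · μ^28e^(−5μ) = μ^35e^(−10μ), i.e. Gamma(shape=36, rate=10).
The mode of a Gamma(a, b) with a ≥ 1 (shape–rate) is (a−1)/b = 35/10 ≈ 3.500.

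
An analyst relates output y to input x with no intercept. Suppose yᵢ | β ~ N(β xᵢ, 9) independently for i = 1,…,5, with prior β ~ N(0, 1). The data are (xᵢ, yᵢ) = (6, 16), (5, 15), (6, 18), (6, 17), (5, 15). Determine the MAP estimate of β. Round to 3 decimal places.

β̂_MAP = 2.731

log p(β | y) = −Σ(yᵢ − βxᵢ)²/(2·9) − β²/(2·1) + const.
Setting the derivative to zero: Σxᵢ(yᵢ − βxᵢ)/9 − β/1 = 0, so β = Σxᵢyᵢ / (Σxᵢ² + σ²/τ²).
Σxᵢyᵢ = 6·16 + 5·15 + 6·18 + 6·17 + 5·15 = 456; Σxᵢ² = 158; σ²/τ² = 9.
β̂_MAP = 456 / (158 + 9) = 456/167 ≈ 2.731.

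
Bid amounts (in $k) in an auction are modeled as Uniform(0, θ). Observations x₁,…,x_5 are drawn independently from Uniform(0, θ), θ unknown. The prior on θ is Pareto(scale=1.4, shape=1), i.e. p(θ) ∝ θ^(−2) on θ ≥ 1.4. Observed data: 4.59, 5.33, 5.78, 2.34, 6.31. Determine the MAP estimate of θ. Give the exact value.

The Uniform(0, θ) likelihood is θ^(−n) for θ ≥ max(xᵢ), zero otherwise. Here max(xᵢ) = 6.31.
Posterior ∝ θ^(−2) · θ^(−5) = θ^(−7) on θ ≥ max(1.4, 6.31) = 6.31.
This density is strictly decreasing in θ, so the posterior mode lies at the lower boundary of the support.

θ̂_MAP = 6.31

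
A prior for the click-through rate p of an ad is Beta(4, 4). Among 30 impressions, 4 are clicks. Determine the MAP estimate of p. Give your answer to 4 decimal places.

Prior: Beta(4, 4).
Data: 4 successes in 30 trials. The binomial likelihood contributes p^4(1−p)^26, so the posterior is Beta(4+4, 4+26) = Beta(8, 30).
For Beta(a, b) with a, b > 1 the mode is (a−1)/(a+b−2) = 7/36 ≈ 0.1944.

p̂_MAP = 0.1944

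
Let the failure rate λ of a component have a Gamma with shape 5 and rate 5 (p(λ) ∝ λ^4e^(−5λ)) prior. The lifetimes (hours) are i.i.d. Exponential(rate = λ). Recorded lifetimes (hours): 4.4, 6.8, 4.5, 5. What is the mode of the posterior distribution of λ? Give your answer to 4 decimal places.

The Exponential(rate=λ) likelihood is ∝ λ^n e^(−λΣtᵢ). Here n = 4 and Σtᵢ = 4.4 + 6.8 + 4.5 + 5 = 20.7.
Posterior ∝ λ^4e^(−5λ) · λ^4e^(−20.7λ) = λ^8e^(−25.7λ), i.e. Gamma(9, 25.7).
Mode = (a−1)/b = 8/25.7 ≈ 0.3113.

λ̂_MAP = 0.3113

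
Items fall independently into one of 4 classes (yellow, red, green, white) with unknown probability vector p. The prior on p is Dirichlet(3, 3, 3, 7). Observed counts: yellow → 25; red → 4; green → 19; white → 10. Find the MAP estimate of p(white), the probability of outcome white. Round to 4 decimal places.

The posterior is Dirichlet(αᵢ + nᵢ) = Dirichlet(28, 7, 22, 17).
For a Dirichlet(a₁,…,a_K) with all aᵢ > 1, the mode has j-th component (aⱼ − 1)/(Σaᵢ − K).
Here Σaᵢ = 74 and K = 4, so p(white) = (17 − 1)/(74 − 4) = 16/70 ≈ 0.2286.

MAP estimate of p(white) = 0.2286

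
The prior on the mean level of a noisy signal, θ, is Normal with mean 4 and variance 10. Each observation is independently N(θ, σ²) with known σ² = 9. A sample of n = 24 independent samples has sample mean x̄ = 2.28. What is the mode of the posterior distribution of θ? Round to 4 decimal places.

n = 24, x̄ = 2.28.
For a Normal prior and Normal likelihood with known variance, the posterior is Normal; its mode equals its mean, the precision-weighted average.
Prior precision 1/σ₀² = 1/10 = 0.1; data precision n/σ² = 24/9 = 8/3.
θ̂ = (0.1·4 + (8/3)·2.28) / (0.1 + 8/3) = 6.48/(83/30) = 972/415 ≈ 2.3422.

θ̂_MAP = 2.3422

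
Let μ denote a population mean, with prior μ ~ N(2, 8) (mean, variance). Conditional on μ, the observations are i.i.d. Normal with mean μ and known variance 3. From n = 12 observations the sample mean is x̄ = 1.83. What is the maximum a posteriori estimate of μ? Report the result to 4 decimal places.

μ̂_MAP = 1.8352

n = 12, x̄ = 1.83.
For a Normal prior and Normal likelihood with known variance, the posterior is Normal; its mode equals its mean, the precision-weighted average.
Prior precision 1/σ₀² = 1/8 = 0.125; data precision n/σ² = 12/3 = 4.
μ̂ = (0.125·2 + 4·1.83) / (0.125 + 4) = 7.57/4.125 = 1514/825 ≈ 1.8352.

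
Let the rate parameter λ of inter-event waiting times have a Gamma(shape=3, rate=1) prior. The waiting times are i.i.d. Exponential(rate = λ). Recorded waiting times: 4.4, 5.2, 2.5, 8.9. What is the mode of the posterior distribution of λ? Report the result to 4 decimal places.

The Exponential(rate=λ) likelihood is ∝ λ^n e^(−λΣtᵢ). Here n = 4 and Σtᵢ = 4.4 + 5.2 + 2.5 + 8.9 = 21.
Posterior ∝ λ^2e^(−1λ) · λ^4e^(−21λ) = λ^6e^(−22λ), i.e. Gamma(7, 22).
Mode = (a−1)/b = 6/22 ≈ 0.2727.

λ̂_MAP = 0.2727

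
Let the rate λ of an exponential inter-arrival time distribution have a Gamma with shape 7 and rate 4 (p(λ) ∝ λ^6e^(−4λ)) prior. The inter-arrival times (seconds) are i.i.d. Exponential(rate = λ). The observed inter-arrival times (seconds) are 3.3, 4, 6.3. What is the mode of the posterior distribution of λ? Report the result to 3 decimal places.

The Exponential(rate=λ) likelihood is ∝ λ^n e^(−λΣtᵢ). Here n = 3 and Σtᵢ = 3.3 + 4 + 6.3 = 13.6.
Posterior ∝ λ^6e^(−4λ) · λ^3e^(−13.6λ) = λ^9e^(−17.6λ), i.e. Gamma(10, 17.6).
Mode = (a−1)/b = 9/17.6 ≈ 0.511.

λ̂_MAP = 0.511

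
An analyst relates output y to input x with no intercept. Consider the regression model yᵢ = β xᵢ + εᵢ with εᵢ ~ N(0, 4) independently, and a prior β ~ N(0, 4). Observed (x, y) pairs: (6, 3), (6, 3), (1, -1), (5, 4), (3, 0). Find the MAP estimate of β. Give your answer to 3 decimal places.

log p(β | y) = −Σ(yᵢ − βxᵢ)²/(2·4) − β²/(2·4) + const.
Setting the derivative to zero: Σxᵢ(yᵢ − βxᵢ)/4 − β/4 = 0, so β = Σxᵢyᵢ / (Σxᵢ² + σ²/τ²).
Σxᵢyᵢ = 6·3 + 6·3 + 1·(-1) + 5·4 + 3·0 = 55; Σxᵢ² = 107; σ²/τ² = 1.
β̂_MAP = 55 / (107 + 1) = 55/108 ≈ 0.509.

β̂_MAP = 0.509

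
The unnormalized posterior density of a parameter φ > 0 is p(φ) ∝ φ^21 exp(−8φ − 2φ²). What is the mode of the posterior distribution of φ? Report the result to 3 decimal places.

φ̂_MAP = 1.500

ℓ'(φ) = 21/φ − 8 − 4φ. Setting this to zero and multiplying by φ: 4φ² + 8φ − 21 = 0.
φ = (−8 + √(8² + 4·4·21)) / (2·4) = (−8 + √400) / 8 = (−8 + 20)/8 = 3/2.
ℓ''(φ) = −21/φ² − 4 < 0, confirming a maximum.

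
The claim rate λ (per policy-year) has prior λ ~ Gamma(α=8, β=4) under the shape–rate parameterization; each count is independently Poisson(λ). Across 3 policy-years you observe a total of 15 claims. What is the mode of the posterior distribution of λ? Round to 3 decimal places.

Σxᵢ = 15, n = 3.
Posterior ∝ λ^7e^(−4λ) · λ^15e^(−3λ) = λ^22e^(−7λ), i.e. Gamma(shape=23, rate=7).
The mode of a Gamma(a, b) with a ≥ 1 (shape–rate) is (a−1)/b = 22/7 ≈ 3.143.

λ̂_MAP = 3.143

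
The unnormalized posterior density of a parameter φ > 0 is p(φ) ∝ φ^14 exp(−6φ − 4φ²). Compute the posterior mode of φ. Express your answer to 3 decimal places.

φ̂_MAP = 1.000

ℓ'(φ) = 14/φ − 6 − 8φ. Setting this to zero and multiplying by φ: 8φ² + 6φ − 14 = 0.
φ = (−6 + √(6² + 4·8·14)) / (2·8) = (−6 + √484) / 16 = (−6 + 22)/16 = 1.
ℓ''(φ) = −14/φ² − 8 < 0, confirming a maximum.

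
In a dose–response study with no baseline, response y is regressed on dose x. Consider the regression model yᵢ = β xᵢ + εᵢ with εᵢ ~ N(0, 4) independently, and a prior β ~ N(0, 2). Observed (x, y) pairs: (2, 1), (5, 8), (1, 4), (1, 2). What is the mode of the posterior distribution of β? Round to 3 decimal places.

β̂_MAP = 1.455

log p(β | y) = −Σ(yᵢ − βxᵢ)²/(2·4) − β²/(2·2) + const.
Setting the derivative to zero: Σxᵢ(yᵢ − βxᵢ)/4 − β/2 = 0, so β = Σxᵢyᵢ / (Σxᵢ² + σ²/τ²).
Σxᵢyᵢ = 2·1 + 5·8 + 1·4 + 1·2 = 48; Σxᵢ² = 31; σ²/τ² = 2.
β̂_MAP = 48 / (31 + 2) = 48/33 ≈ 1.455.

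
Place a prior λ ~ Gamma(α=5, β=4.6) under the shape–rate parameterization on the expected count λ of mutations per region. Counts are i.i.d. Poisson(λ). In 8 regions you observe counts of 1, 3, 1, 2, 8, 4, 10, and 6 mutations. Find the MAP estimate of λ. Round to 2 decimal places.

λ̂_MAP = 3.10

Σxᵢ = 1+3+1+2+8+4+10+6 = 35, with n = 8.
Posterior ∝ λ^4e^(−4.6λ) · λ^35e^(−8λ) = λ^39e^(−12.6λ), i.e. Gamma(shape=40, rate=12.6).
The mode of a Gamma(a, b) with a ≥ 1 (shape–rate) is (a−1)/b = 39/12.6 ≈ 3.10.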